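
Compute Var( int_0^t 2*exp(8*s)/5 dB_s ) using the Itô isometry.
Var = exp(16*t)/100 - 1/100

The Itô integral of a deterministic integrand f(s) has mean 0 because each increment f(s) * (B_{s+ds} - B_s) has mean 0. By the Itô isometry:
  Var( int_0^t f(s) dB_s ) = E[ (int_0^t f(s) dB_s)^2 ] = int_0^t f(s)^2 ds.
Here f(s) = 2*exp(8*s)/5, so f(s)^2 = 4*exp(16*s)/25. Integrate:
  int_0^t (4*exp(16*s)/25) ds = exp(16*t)/100 - 1/100.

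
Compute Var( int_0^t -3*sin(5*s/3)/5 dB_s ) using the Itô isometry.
Var = 9*t/50 - 27*sin(10*t/3)/500

The Itô integral of a deterministic integrand f(s) has mean 0 because each increment f(s) * (B_{s+ds} - B_s) has mean 0. By the Itô isometry:
  Var( int_0^t f(s) dB_s ) = E[ (int_0^t f(s) dB_s)^2 ] = int_0^t f(s)^2 ds.
Here f(s) = -3*sin(5*s/3)/5, so f(s)^2 = 9*sin(5*s/3)^2/25. Integrate:
  int_0^t (9*sin(5*s/3)^2/25) ds = 9*t/50 - 27*sin(10*t/3)/500.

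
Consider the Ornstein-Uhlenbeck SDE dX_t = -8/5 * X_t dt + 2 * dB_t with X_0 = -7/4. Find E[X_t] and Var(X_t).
E[X_t] = -7*exp(-8*t/5)/4; Var(X_t) = 5/4 - 5*exp(-16*t/5)/4

The OU SDE dX = -theta X dt + sigma dB admits the integrating factor exp(theta t): d(exp(theta t) X_t) = sigma exp(theta t) dB_t. Integrating from 0 to t:
  X_t = x_0 * exp(-theta t) + sigma * int_0^t exp(-theta (t-s)) dB_s.
The Itô integral has mean 0 and (by the Itô isometry) variance sigma^2 * int_0^t exp(-2 theta (t - s)) ds = sigma^2 * (1 - exp(-2 theta t)) / (2 theta).
With theta = 8/5, sigma = 2, x_0 = -7/4:
  E[X_t] = -7/4 * exp(-8/5 t) = -7*exp(-8*t/5)/4
  Var(X_t) = (2)^2 * (1 - exp(-2*8/5 t)) / (2 * 8/5) = 5/4 - 5*exp(-16*t/5)/4.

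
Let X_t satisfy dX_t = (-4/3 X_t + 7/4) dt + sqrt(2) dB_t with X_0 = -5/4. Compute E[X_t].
E[X_t] = 21/16 - 41*exp(-4*t/3)/16

Taking expectations and using E[dB_t] = 0, the mean m(t) = E[X_t] satisfies the ODE m'(t) = a m(t) + b with m(0) = x_0. With a = -4/3, b = 7/4, x_0 = -5/4, the solution is
  m(t) = x_0 * exp(a t) + (b/a) * (exp(a t) - 1)
       = (-5/4) * exp((-4/3) t) + ((7/4)/(-4/3)) * (exp((-4/3) t) - 1)
       = 21/16 - 41*exp(-4*t/3)/16.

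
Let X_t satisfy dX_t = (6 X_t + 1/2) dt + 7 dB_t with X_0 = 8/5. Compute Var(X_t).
Var(X_t) = 49*exp(12*t)/12 - 49/12

The variance V(t) = Var(X_t) satisfies V'(t) = 2 a V(t) + c^2 with V(0) = 0 (drift coefficient is linear in X, diffusion is constant). With a = 6, c = 7, the solution is
  V(t) = (c^2 / (2 a)) * (exp(2 a t) - 1)
       = (7^2 / (2*6)) * (exp(12 t) - 1)
       = 49*exp(12*t)/12 - 49/12.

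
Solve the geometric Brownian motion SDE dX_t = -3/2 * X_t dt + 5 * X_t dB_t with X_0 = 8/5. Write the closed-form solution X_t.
X_t = 8/5 * exp((-14) * t + (5) * B_t)

For GBM dX = mu X dt + sigma X dB with X_0 = x_0, apply Itô to Y = log X: dY = (mu - sigma^2/2) dt + sigma dB, so Y_t = log(x_0) + (mu - sigma^2/2) t + sigma B_t and hence X_t = x_0 * exp((mu - sigma^2/2) t + sigma B_t).
With mu = -3/2, sigma = 5, x_0 = 8/5, this gives:
  X_t = 8/5 * exp((-14) * t + (5) * B_t).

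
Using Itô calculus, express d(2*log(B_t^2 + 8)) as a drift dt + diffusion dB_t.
d(2*log(B_t^2 + 8)) = (2*(8 - B_t^2)/(B_t^2 + 8)^2) dt + (4*B_t/(B_t^2 + 8)) dB_t

Itô's formula for f(B_t) gives d f(B_t) = f'(B_t) dB_t + (1/2) f''(B_t) dt. Compute derivatives of f(x) = 2*log(x^2 + 8):
  f'(x)  = 4*x/(x^2 + 8)
  f''(x) = 4*(8 - x^2)/(x^2 + 8)^2
Substitute x = B_t and multiply the f'' term by 1/2:
  drift     = (1/2) * (4*(8 - x^2)/(x^2 + 8)^2) evaluated at B_t = 2*(8 - B_t^2)/(B_t^2 + 8)^2
  diffusion = (4*x/(x^2 + 8)) evaluated at B_t = 4*B_t/(B_t^2 + 8)
Therefore d(2*log(B_t^2 + 8)) = (2*(8 - B_t^2)/(B_t^2 + 8)^2) dt + (4*B_t/(B_t^2 + 8)) dB_t.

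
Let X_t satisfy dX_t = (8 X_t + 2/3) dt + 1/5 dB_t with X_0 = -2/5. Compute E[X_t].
E[X_t] = -19*exp(8*t)/60 - 1/12

Taking expectations and using E[dB_t] = 0, the mean m(t) = E[X_t] satisfies the ODE m'(t) = a m(t) + b with m(0) = x_0. With a = 8, b = 2/3, x_0 = -2/5, the solution is
  m(t) = x_0 * exp(a t) + (b/a) * (exp(a t) - 1)
       = (-2/5) * exp(8 t) + ((2/3)/8) * (exp(8 t) - 1)
       = -19*exp(8*t)/60 - 1/12.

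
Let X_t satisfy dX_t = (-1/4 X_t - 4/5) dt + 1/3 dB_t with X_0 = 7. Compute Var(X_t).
Var(X_t) = 2/9 - 2*exp(-t/2)/9

The variance V(t) = Var(X_t) satisfies V'(t) = 2 a V(t) + c^2 with V(0) = 0 (drift coefficient is linear in X, diffusion is constant). With a = -1/4, c = 1/3, the solution is
  V(t) = (c^2 / (2 a)) * (exp(2 a t) - 1)
       = ((1/3)^2 / (2*(-1/4))) * (exp((-1/2) t) - 1)
       = 2/9 - 2*exp(-t/2)/9.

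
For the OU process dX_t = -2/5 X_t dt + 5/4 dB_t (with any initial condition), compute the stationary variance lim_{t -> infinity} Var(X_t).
lim Var(X_t) = 125/64

The OU SDE dX = -theta X dt + sigma dB admits the integrating factor exp(theta t): d(exp(theta t) X_t) = sigma exp(theta t) dB_t. Integrating from 0 to t gives X_t = x_0 * exp(-theta t) + sigma * int_0^t exp(-theta (t-s)) dB_s for any initial x_0. The Itô integral has variance (by the Itô isometry) sigma^2 * int_0^t exp(-2 theta (t - s)) ds = sigma^2 * (1 - exp(-2 theta t)) / (2 theta), independent of x_0.
With theta = 2/5, sigma = 5/4:
  Var(X_t) = (5/4)^2 * (1 - exp(-2*2/5 t)) / (2 * 2/5) = 125/64 - 125*exp(-4*t/5)/64.
As t -> infinity, exp(-2*2/5 t) -> 0, so the stationary variance is sigma^2 / (2 theta) = 125/64.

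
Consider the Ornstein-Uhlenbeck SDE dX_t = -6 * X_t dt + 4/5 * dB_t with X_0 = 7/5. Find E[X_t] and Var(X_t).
E[X_t] = 7*exp(-6*t)/5; Var(X_t) = 4/75 - 4*exp(-12*t)/75

The OU SDE dX = -theta X dt + sigma dB admits the integrating factor exp(theta t): d(exp(theta t) X_t) = sigma exp(theta t) dB_t. Integrating from 0 to t:
  X_t = x_0 * exp(-theta t) + sigma * int_0^t exp(-theta (t-s)) dB_s.
The Itô integral has mean 0 and (by the Itô isometry) variance sigma^2 * int_0^t exp(-2 theta (t - s)) ds = sigma^2 * (1 - exp(-2 theta t)) / (2 theta).
With theta = 6, sigma = 4/5, x_0 = 7/5:
  E[X_t] = 7/5 * exp(-6 t) = 7*exp(-6*t)/5
  Var(X_t) = (4/5)^2 * (1 - exp(-2*6 t)) / (2 * 6) = 4/75 - 4*exp(-12*t)/75.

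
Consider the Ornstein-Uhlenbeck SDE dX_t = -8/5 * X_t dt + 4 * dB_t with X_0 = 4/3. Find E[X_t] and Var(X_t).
E[X_t] = 4*exp(-8*t/5)/3; Var(X_t) = 5 - 5*exp(-16*t/5)

The OU SDE dX = -theta X dt + sigma dB admits the integrating factor exp(theta t): d(exp(theta t) X_t) = sigma exp(theta t) dB_t. Integrating from 0 to t:
  X_t = x_0 * exp(-theta t) + sigma * int_0^t exp(-theta (t-s)) dB_s.
The Itô integral has mean 0 and (by the Itô isometry) variance sigma^2 * int_0^t exp(-2 theta (t - s)) ds = sigma^2 * (1 - exp(-2 theta t)) / (2 theta).
With theta = 8/5, sigma = 4, x_0 = 4/3:
  E[X_t] = 4/3 * exp(-8/5 t) = 4*exp(-8*t/5)/3
  Var(X_t) = (4)^2 * (1 - exp(-2*8/5 t)) / (2 * 8/5) = 5 - 5*exp(-16*t/5).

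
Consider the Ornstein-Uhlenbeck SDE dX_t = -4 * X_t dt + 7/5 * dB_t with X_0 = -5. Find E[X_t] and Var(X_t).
E[X_t] = -5*exp(-4*t); Var(X_t) = 49/200 - 49*exp(-8*t)/200

The OU SDE dX = -theta X dt + sigma dB admits the integrating factor exp(theta t): d(exp(theta t) X_t) = sigma exp(theta t) dB_t. Integrating from 0 to t:
  X_t = x_0 * exp(-theta t) + sigma * int_0^t exp(-theta (t-s)) dB_s.
The Itô integral has mean 0 and (by the Itô isometry) variance sigma^2 * int_0^t exp(-2 theta (t - s)) ds = sigma^2 * (1 - exp(-2 theta t)) / (2 theta).
With theta = 4, sigma = 7/5, x_0 = -5:
  E[X_t] = -5 * exp(-4 t) = -5*exp(-4*t)
  Var(X_t) = (7/5)^2 * (1 - exp(-2*4 t)) / (2 * 4) = 49/200 - 49*exp(-8*t)/200.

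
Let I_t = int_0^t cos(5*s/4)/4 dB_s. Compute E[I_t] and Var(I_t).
E[I_t] = 0; Var(I_t) = t/32 + sin(5*t/2)/80

The Itô integral of a deterministic integrand f(s) has mean 0 because each increment f(s) * (B_{s+ds} - B_s) has mean 0. By the Itô isometry:
  Var( int_0^t f(s) dB_s ) = E[ (int_0^t f(s) dB_s)^2 ] = int_0^t f(s)^2 ds.
Here f(s) = cos(5*s/4)/4, so f(s)^2 = cos(5*s/4)^2/16. Integrate:
  int_0^t (cos(5*s/4)^2/16) ds = t/32 + sin(5*t/2)/80.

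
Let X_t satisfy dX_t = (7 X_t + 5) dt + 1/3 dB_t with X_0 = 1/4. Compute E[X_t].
E[X_t] = 27*exp(7*t)/28 - 5/7

Taking expectations and using E[dB_t] = 0, the mean m(t) = E[X_t] satisfies the ODE m'(t) = a m(t) + b with m(0) = x_0. With a = 7, b = 5, x_0 = 1/4, the solution is
  m(t) = x_0 * exp(a t) + (b/a) * (exp(a t) - 1)
       = (1/4) * exp(7 t) + (5/7) * (exp(7 t) - 1)
       = 27*exp(7*t)/28 - 5/7.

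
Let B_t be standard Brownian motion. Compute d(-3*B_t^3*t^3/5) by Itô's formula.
d(-3*B_t^3*t^3/5) = (9*B_t*t^2*(-B_t^2 - t)/5) dt + (-9*B_t^2*t^3/5) dB_t

Itô's formula for f(t, x): d f(t, B_t) = (f_t + (1/2) f_xx) dt + f_x dB_t. Compute partials of f(t, x) = -3*t^3*x^3/5:
  f_t(t,x)  = -9*t^2*x^3/5
  f_x(t,x)  = -9*t^3*x^2/5
  f_xx(t,x) = -18*t^3*x/5
Assemble drift = f_t + (1/2) f_xx = 9*t^2*x*(-t - x^2)/5 and diffusion = f_x = -9*t^3*x^2/5. Substituting x = B_t:
  d(-3*B_t^3*t^3/5) = (9*B_t*t^2*(-B_t^2 - t)/5) dt + (-9*B_t^2*t^3/5) dB_t.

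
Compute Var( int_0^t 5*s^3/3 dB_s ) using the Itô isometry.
Var = 25*t^7/63

The Itô integral of a deterministic integrand f(s) has mean 0 because each increment f(s) * (B_{s+ds} - B_s) has mean 0. By the Itô isometry:
  Var( int_0^t f(s) dB_s ) = E[ (int_0^t f(s) dB_s)^2 ] = int_0^t f(s)^2 ds.
Here f(s) = 5*s^3/3, so f(s)^2 = 25*s^6/9. Integrate:
  int_0^t (25*s^6/9) ds = 25*t^7/63.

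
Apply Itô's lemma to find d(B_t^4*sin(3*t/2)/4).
d(B_t^4*sin(3*t/2)/4) = (3*B_t^2*(B_t^2*cos(3*t/2) + 4*sin(3*t/2))/8) dt + (B_t^3*sin(3*t/2)) dB_t

Itô's formula for f(t, x): d f(t, B_t) = (f_t + (1/2) f_xx) dt + f_x dB_t. Compute partials of f(t, x) = x^4*sin(3*t/2)/4:
  f_t(t,x)  = 3*x^4*cos(3*t/2)/8
  f_x(t,x)  = x^3*sin(3*t/2)
  f_xx(t,x) = 3*x^2*sin(3*t/2)
Assemble drift = f_t + (1/2) f_xx = 3*x^2*(x^2*cos(3*t/2) + 4*sin(3*t/2))/8 and diffusion = f_x = x^3*sin(3*t/2). Substituting x = B_t:
  d(B_t^4*sin(3*t/2)/4) = (3*B_t^2*(B_t^2*cos(3*t/2) + 4*sin(3*t/2))/8) dt + (B_t^3*sin(3*t/2)) dB_t.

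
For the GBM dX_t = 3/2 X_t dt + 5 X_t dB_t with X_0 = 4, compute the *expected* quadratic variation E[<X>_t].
E[<X>_t] = 100*exp(28*t)/7 - 100/7

<X>_t = int_0^t (5 * X_s)^2 ds. Taking expectation inside the integral: E[<X>_t] = 5^2 * int_0^t E[X_s^2] ds. For GBM, E[X_s^2] = x_0^2 * exp((2 mu + sigma^2) s). Integrating:
  E[<X>_t] = 5^2 * 4^2 * (exp((2*(3/2) + 5^2) t) - 1) / (2*(3/2) + 5^2)
           = 5^2 * 4^2 * (exp(28 t) - 1) / 28 = 100*exp(28*t)/7 - 100/7.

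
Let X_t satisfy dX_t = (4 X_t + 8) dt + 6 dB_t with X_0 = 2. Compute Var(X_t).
Var(X_t) = 9*exp(8*t)/2 - 9/2

The variance V(t) = Var(X_t) satisfies V'(t) = 2 a V(t) + c^2 with V(0) = 0 (drift coefficient is linear in X, diffusion is constant). With a = 4, c = 6, the solution is
  V(t) = (c^2 / (2 a)) * (exp(2 a t) - 1)
       = (6^2 / (2*4)) * (exp(8 t) - 1)
       = 9*exp(8*t)/2 - 9/2.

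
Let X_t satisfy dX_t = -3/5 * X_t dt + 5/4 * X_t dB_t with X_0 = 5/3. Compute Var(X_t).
Var(X_t) = (25*exp(25*t/16) - 25)*exp(-6*t/5)/9

For GBM dX = mu X dt + sigma X dB with X_0 = x_0, apply Itô to Y = log X: dY = (mu - sigma^2/2) dt + sigma dB, so Y_t = log(x_0) + (mu - sigma^2/2) t + sigma B_t and hence X_t = x_0 * exp((mu - sigma^2/2) t + sigma B_t).
With mu = -3/5, sigma = 5/4, x_0 = 5/3, this gives:
  X_t = 5/3 * exp((-221/160) * t + (5/4) * B_t).
Since sigma*B_t ~ Normal(0, sigma^2 t), E[exp(sigma*B_t)] = exp(sigma^2 t / 2); so E[X_t] = x_0 * exp((mu - sigma^2/2) t) * exp(sigma^2 t / 2) = x_0 * exp(mu t) = 5*exp(-3*t/5)/3.
Var(X_t) = E[X_t^2] - (E[X_t])^2 = x_0^2 * exp(2 mu t) * (exp(sigma^2 t) - 1) = (25*exp(25*t/16) - 25)*exp(-6*t/5)/9.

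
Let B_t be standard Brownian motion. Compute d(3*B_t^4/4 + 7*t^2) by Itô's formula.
d(3*B_t^4/4 + 7*t^2) = (9*B_t^2/2 + 14*t) dt + (3*B_t^3) dB_t

Itô's formula for f(t, x): d f(t, B_t) = (f_t + (1/2) f_xx) dt + f_x dB_t. Compute partials of f(t, x) = 7*t^2 + 3*x^4/4:
  f_t(t,x)  = 14*t
  f_x(t,x)  = 3*x^3
  f_xx(t,x) = 9*x^2
Assemble drift = f_t + (1/2) f_xx = 14*t + 9*x^2/2 and diffusion = f_x = 3*x^3. Substituting x = B_t:
  d(3*B_t^4/4 + 7*t^2) = (9*B_t^2/2 + 14*t) dt + (3*B_t^3) dB_t.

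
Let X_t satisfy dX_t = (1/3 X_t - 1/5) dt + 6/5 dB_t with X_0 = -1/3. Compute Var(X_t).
Var(X_t) = 54*exp(2*t/3)/25 - 54/25

The variance V(t) = Var(X_t) satisfies V'(t) = 2 a V(t) + c^2 with V(0) = 0 (drift coefficient is linear in X, diffusion is constant). With a = 1/3, c = 6/5, the solution is
  V(t) = (c^2 / (2 a)) * (exp(2 a t) - 1)
       = ((6/5)^2 / (2*(1/3))) * (exp((2/3) t) - 1)
       = 54*exp(2*t/3)/25 - 54/25.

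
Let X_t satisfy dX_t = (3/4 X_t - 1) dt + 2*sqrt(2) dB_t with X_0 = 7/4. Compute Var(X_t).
Var(X_t) = 16*exp(3*t/2)/3 - 16/3

The variance V(t) = Var(X_t) satisfies V'(t) = 2 a V(t) + c^2 with V(0) = 0 (drift coefficient is linear in X, diffusion is constant). With a = 3/4, c = 2*sqrt(2), the solution is
  V(t) = (c^2 / (2 a)) * (exp(2 a t) - 1)
       = ((2*sqrt(2))^2 / (2*(3/4))) * (exp((3/2) t) - 1)
       = 16*exp(3*t/2)/3 - 16/3.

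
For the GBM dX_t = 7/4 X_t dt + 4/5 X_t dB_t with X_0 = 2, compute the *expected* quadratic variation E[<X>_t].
E[<X>_t] = 128*exp(207*t/50)/207 - 128/207

<X>_t = int_0^t ((4/5) * X_s)^2 ds. Taking expectation inside the integral: E[<X>_t] = (4/5)^2 * int_0^t E[X_s^2] ds. For GBM, E[X_s^2] = x_0^2 * exp((2 mu + sigma^2) s). Integrating:
  E[<X>_t] = (4/5)^2 * 2^2 * (exp((2*(7/4) + (4/5)^2) t) - 1) / (2*(7/4) + (4/5)^2)
           = (4/5)^2 * 2^2 * (exp((207/50) t) - 1) / (207/50) = 128*exp(207*t/50)/207 - 128/207.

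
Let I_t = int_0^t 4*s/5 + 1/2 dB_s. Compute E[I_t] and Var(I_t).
E[I_t] = 0; Var(I_t) = t*(64*t^2 + 120*t + 75)/300

The Itô integral of a deterministic integrand f(s) has mean 0 because each increment f(s) * (B_{s+ds} - B_s) has mean 0. By the Itô isometry:
  Var( int_0^t f(s) dB_s ) = E[ (int_0^t f(s) dB_s)^2 ] = int_0^t f(s)^2 ds.
Here f(s) = 4*s/5 + 1/2, so f(s)^2 = (8*s + 5)^2/100. Integrate:
  int_0^t ((8*s + 5)^2/100) ds = t*(64*t^2 + 120*t + 75)/300.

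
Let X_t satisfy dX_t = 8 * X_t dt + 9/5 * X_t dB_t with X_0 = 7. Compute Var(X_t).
Var(X_t) = 49*(exp(81*t/25) - 1)*exp(16*t)

For GBM dX = mu X dt + sigma X dB with X_0 = x_0, apply Itô to Y = log X: dY = (mu - sigma^2/2) dt + sigma dB, so Y_t = log(x_0) + (mu - sigma^2/2) t + sigma B_t and hence X_t = x_0 * exp((mu - sigma^2/2) t + sigma B_t).
With mu = 8, sigma = 9/5, x_0 = 7, this gives:
  X_t = 7 * exp((319/50) * t + (9/5) * B_t).
Since sigma*B_t ~ Normal(0, sigma^2 t), E[exp(sigma*B_t)] = exp(sigma^2 t / 2); so E[X_t] = x_0 * exp((mu - sigma^2/2) t) * exp(sigma^2 t / 2) = x_0 * exp(mu t) = 7*exp(8*t).
Var(X_t) = E[X_t^2] - (E[X_t])^2 = x_0^2 * exp(2 mu t) * (exp(sigma^2 t) - 1) = 49*(exp(81*t/25) - 1)*exp(16*t).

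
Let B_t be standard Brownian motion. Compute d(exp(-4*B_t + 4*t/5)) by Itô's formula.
d(exp(-4*B_t + 4*t/5)) = (44*exp(-4*B_t + 4*t/5)/5) dt + (-4*exp(-4*B_t + 4*t/5)) dB_t

Itô's formula for f(t, x): d f(t, B_t) = (f_t + (1/2) f_xx) dt + f_x dB_t. Compute partials of f(t, x) = exp(4*t/5 - 4*x):
  f_t(t,x)  = 4*exp(4*t/5 - 4*x)/5
  f_x(t,x)  = -4*exp(4*t/5 - 4*x)
  f_xx(t,x) = 16*exp(4*t/5 - 4*x)
Assemble drift = f_t + (1/2) f_xx = 44*exp(4*t/5 - 4*x)/5 and diffusion = f_x = -4*exp(4*t/5 - 4*x). Substituting x = B_t:
  d(exp(-4*B_t + 4*t/5)) = (44*exp(-4*B_t + 4*t/5)/5) dt + (-4*exp(-4*B_t + 4*t/5)) dB_t.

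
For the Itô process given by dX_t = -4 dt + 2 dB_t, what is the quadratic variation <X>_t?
<X>_t = 4*t

For an Itô process dX_t = a(t) dt + b(t) dB_t, the quadratic variation is <X>_t = int_0^t b(s)^2 ds (the drift term does not contribute). Here b(s) = 2, so
  b(s)^2 = 4.
Integrating from 0 to t:
  <X>_t = int_0^t (4) ds = 4*t.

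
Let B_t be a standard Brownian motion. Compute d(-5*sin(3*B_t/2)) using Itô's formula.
d(-5*sin(3*B_t/2)) = (45*sin(3*B_t/2)/8) dt + (-15*cos(3*B_t/2)/2) dB_t

Itô's formula for f(B_t) gives d f(B_t) = f'(B_t) dB_t + (1/2) f''(B_t) dt. Compute derivatives of f(x) = -5*sin(3*x/2):
  f'(x)  = -15*cos(3*x/2)/2
  f''(x) = 45*sin(3*x/2)/4
Substitute x = B_t and multiply the f'' term by 1/2:
  drift     = (1/2) * (45*sin(3*x/2)/4) evaluated at B_t = 45*sin(3*B_t/2)/8
  diffusion = (-15*cos(3*x/2)/2) evaluated at B_t = -15*cos(3*B_t/2)/2
Therefore d(-5*sin(3*B_t/2)) = (45*sin(3*B_t/2)/8) dt + (-15*cos(3*B_t/2)/2) dB_t.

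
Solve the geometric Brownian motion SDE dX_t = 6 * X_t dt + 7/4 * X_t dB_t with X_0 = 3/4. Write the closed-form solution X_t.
X_t = 3/4 * exp((143/32) * t + (7/4) * B_t)

For GBM dX = mu X dt + sigma X dB with X_0 = x_0, apply Itô to Y = log X: dY = (mu - sigma^2/2) dt + sigma dB, so Y_t = log(x_0) + (mu - sigma^2/2) t + sigma B_t and hence X_t = x_0 * exp((mu - sigma^2/2) t + sigma B_t).
With mu = 6, sigma = 7/4, x_0 = 3/4, this gives:
  X_t = 3/4 * exp((143/32) * t + (7/4) * B_t).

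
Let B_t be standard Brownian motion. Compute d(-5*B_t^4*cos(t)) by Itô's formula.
d(-5*B_t^4*cos(t)) = (5*B_t^2*(B_t^2*sin(t) - 6*cos(t))) dt + (-20*B_t^3*cos(t)) dB_t

Itô's formula for f(t, x): d f(t, B_t) = (f_t + (1/2) f_xx) dt + f_x dB_t. Compute partials of f(t, x) = -5*x^4*cos(t):
  f_t(t,x)  = 5*x^4*sin(t)
  f_x(t,x)  = -20*x^3*cos(t)
  f_xx(t,x) = -60*x^2*cos(t)
Assemble drift = f_t + (1/2) f_xx = 5*x^2*(x^2*sin(t) - 6*cos(t)) and diffusion = f_x = -20*x^3*cos(t). Substituting x = B_t:
  d(-5*B_t^4*cos(t)) = (5*B_t^2*(B_t^2*sin(t) - 6*cos(t))) dt + (-20*B_t^3*cos(t)) dB_t.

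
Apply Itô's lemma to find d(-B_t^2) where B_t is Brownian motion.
d(-B_t^2) = (-1) dt + (-2*B_t) dB_t

Itô's formula for f(B_t) gives d f(B_t) = f'(B_t) dB_t + (1/2) f''(B_t) dt. Compute derivatives of f(x) = -x^2:
  f'(x)  = -2*x
  f''(x) = -2
Substitute x = B_t and multiply the f'' term by 1/2:
  drift     = (1/2) * (-2) evaluated at B_t = -1
  diffusion = (-2*x) evaluated at B_t = -2*B_t
Therefore d(-B_t^2) = (-1) dt + (-2*B_t) dB_t.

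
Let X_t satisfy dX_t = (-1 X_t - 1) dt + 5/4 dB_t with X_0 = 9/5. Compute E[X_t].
E[X_t] = -1 + 14*exp(-t)/5

Taking expectations and using E[dB_t] = 0, the mean m(t) = E[X_t] satisfies the ODE m'(t) = a m(t) + b with m(0) = x_0. With a = -1, b = -1, x_0 = 9/5, the solution is
  m(t) = x_0 * exp(a t) + (b/a) * (exp(a t) - 1)
       = (9/5) * exp((-1) t) + ((-1)/(-1)) * (exp((-1) t) - 1)
       = -1 + 14*exp(-t)/5.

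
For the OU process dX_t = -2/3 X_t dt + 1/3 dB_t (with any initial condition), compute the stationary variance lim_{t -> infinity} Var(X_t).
lim Var(X_t) = 1/12

The OU SDE dX = -theta X dt + sigma dB admits the integrating factor exp(theta t): d(exp(theta t) X_t) = sigma exp(theta t) dB_t. Integrating from 0 to t gives X_t = x_0 * exp(-theta t) + sigma * int_0^t exp(-theta (t-s)) dB_s for any initial x_0. The Itô integral has variance (by the Itô isometry) sigma^2 * int_0^t exp(-2 theta (t - s)) ds = sigma^2 * (1 - exp(-2 theta t)) / (2 theta), independent of x_0.
With theta = 2/3, sigma = 1/3:
  Var(X_t) = (1/3)^2 * (1 - exp(-2*2/3 t)) / (2 * 2/3) = 1/12 - exp(-4*t/3)/12.
As t -> infinity, exp(-2*2/3 t) -> 0, so the stationary variance is sigma^2 / (2 theta) = 1/12.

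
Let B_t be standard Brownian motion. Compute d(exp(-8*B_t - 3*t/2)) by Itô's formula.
d(exp(-8*B_t - 3*t/2)) = (61*exp(-8*B_t - 3*t/2)/2) dt + (-8*exp(-8*B_t - 3*t/2)) dB_t

Itô's formula for f(t, x): d f(t, B_t) = (f_t + (1/2) f_xx) dt + f_x dB_t. Compute partials of f(t, x) = exp(-3*t/2 - 8*x):
  f_t(t,x)  = -3*exp(-3*t/2 - 8*x)/2
  f_x(t,x)  = -8*exp(-3*t/2 - 8*x)
  f_xx(t,x) = 64*exp(-3*t/2 - 8*x)
Assemble drift = f_t + (1/2) f_xx = 61*exp(-3*t/2 - 8*x)/2 and diffusion = f_x = -8*exp(-3*t/2 - 8*x). Substituting x = B_t:
  d(exp(-8*B_t - 3*t/2)) = (61*exp(-8*B_t - 3*t/2)/2) dt + (-8*exp(-8*B_t - 3*t/2)) dB_t.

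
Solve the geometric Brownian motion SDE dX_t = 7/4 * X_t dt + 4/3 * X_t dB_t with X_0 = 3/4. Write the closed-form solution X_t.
X_t = 3/4 * exp((31/36) * t + (4/3) * B_t)

For GBM dX = mu X dt + sigma X dB with X_0 = x_0, apply Itô to Y = log X: dY = (mu - sigma^2/2) dt + sigma dB, so Y_t = log(x_0) + (mu - sigma^2/2) t + sigma B_t and hence X_t = x_0 * exp((mu - sigma^2/2) t + sigma B_t).
With mu = 7/4, sigma = 4/3, x_0 = 3/4, this gives:
  X_t = 3/4 * exp((31/36) * t + (4/3) * B_t).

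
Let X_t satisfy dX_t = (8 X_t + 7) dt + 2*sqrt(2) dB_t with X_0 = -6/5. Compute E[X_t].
E[X_t] = -13*exp(8*t)/40 - 7/8

Taking expectations and using E[dB_t] = 0, the mean m(t) = E[X_t] satisfies the ODE m'(t) = a m(t) + b with m(0) = x_0. With a = 8, b = 7, x_0 = -6/5, the solution is
  m(t) = x_0 * exp(a t) + (b/a) * (exp(a t) - 1)
       = (-6/5) * exp(8 t) + (7/8) * (exp(8 t) - 1)
       = -13*exp(8*t)/40 - 7/8.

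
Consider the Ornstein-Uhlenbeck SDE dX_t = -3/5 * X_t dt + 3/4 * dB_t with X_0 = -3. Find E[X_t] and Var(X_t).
E[X_t] = -3*exp(-3*t/5); Var(X_t) = 15/32 - 15*exp(-6*t/5)/32

The OU SDE dX = -theta X dt + sigma dB admits the integrating factor exp(theta t): d(exp(theta t) X_t) = sigma exp(theta t) dB_t. Integrating from 0 to t:
  X_t = x_0 * exp(-theta t) + sigma * int_0^t exp(-theta (t-s)) dB_s.
The Itô integral has mean 0 and (by the Itô isometry) variance sigma^2 * int_0^t exp(-2 theta (t - s)) ds = sigma^2 * (1 - exp(-2 theta t)) / (2 theta).
With theta = 3/5, sigma = 3/4, x_0 = -3:
  E[X_t] = -3 * exp(-3/5 t) = -3*exp(-3*t/5)
  Var(X_t) = (3/4)^2 * (1 - exp(-2*3/5 t)) / (2 * 3/5) = 15/32 - 15*exp(-6*t/5)/32.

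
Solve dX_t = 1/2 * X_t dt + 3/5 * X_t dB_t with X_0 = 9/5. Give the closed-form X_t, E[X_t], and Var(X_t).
X_t = 9/5 * exp((8/25) t + (3/5) B_t); E[X_t] = 9*exp(t/2)/5; Var(X_t) = 81*(exp(9*t/25) - 1)*exp(t)/25

For GBM dX = mu X dt + sigma X dB with X_0 = x_0, apply Itô to Y = log X: dY = (mu - sigma^2/2) dt + sigma dB, so Y_t = log(x_0) + (mu - sigma^2/2) t + sigma B_t and hence X_t = x_0 * exp((mu - sigma^2/2) t + sigma B_t).
With mu = 1/2, sigma = 3/5, x_0 = 9/5, this gives:
  X_t = 9/5 * exp((8/25) * t + (3/5) * B_t).
Since sigma*B_t ~ Normal(0, sigma^2 t), E[exp(sigma*B_t)] = exp(sigma^2 t / 2); so E[X_t] = x_0 * exp((mu - sigma^2/2) t) * exp(sigma^2 t / 2) = x_0 * exp(mu t) = 9*exp(t/2)/5.
Var(X_t) = E[X_t^2] - (E[X_t])^2 = x_0^2 * exp(2 mu t) * (exp(sigma^2 t) - 1) = 81*(exp(9*t/25) - 1)*exp(t)/25.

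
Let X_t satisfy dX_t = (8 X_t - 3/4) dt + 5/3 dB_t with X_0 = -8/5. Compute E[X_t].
E[X_t] = 3/32 - 271*exp(8*t)/160

Taking expectations and using E[dB_t] = 0, the mean m(t) = E[X_t] satisfies the ODE m'(t) = a m(t) + b with m(0) = x_0. With a = 8, b = -3/4, x_0 = -8/5, the solution is
  m(t) = x_0 * exp(a t) + (b/a) * (exp(a t) - 1)
       = (-8/5) * exp(8 t) + ((-3/4)/8) * (exp(8 t) - 1)
       = 3/32 - 271*exp(8*t)/160.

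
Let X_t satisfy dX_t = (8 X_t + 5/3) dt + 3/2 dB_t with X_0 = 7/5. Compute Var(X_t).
Var(X_t) = 9*exp(16*t)/64 - 9/64

The variance V(t) = Var(X_t) satisfies V'(t) = 2 a V(t) + c^2 with V(0) = 0 (drift coefficient is linear in X, diffusion is constant). With a = 8, c = 3/2, the solution is
  V(t) = (c^2 / (2 a)) * (exp(2 a t) - 1)
       = ((3/2)^2 / (2*8)) * (exp(16 t) - 1)
       = 9*exp(16*t)/64 - 9/64.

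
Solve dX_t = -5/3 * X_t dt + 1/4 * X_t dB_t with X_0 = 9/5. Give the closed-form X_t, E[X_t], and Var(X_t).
X_t = 9/5 * exp((-163/96) t + (1/4) B_t); E[X_t] = 9*exp(-5*t/3)/5; Var(X_t) = (81*exp(t/16) - 81)*exp(-10*t/3)/25

For GBM dX = mu X dt + sigma X dB with X_0 = x_0, apply Itô to Y = log X: dY = (mu - sigma^2/2) dt + sigma dB, so Y_t = log(x_0) + (mu - sigma^2/2) t + sigma B_t and hence X_t = x_0 * exp((mu - sigma^2/2) t + sigma B_t).
With mu = -5/3, sigma = 1/4, x_0 = 9/5, this gives:
  X_t = 9/5 * exp((-163/96) * t + (1/4) * B_t).
Since sigma*B_t ~ Normal(0, sigma^2 t), E[exp(sigma*B_t)] = exp(sigma^2 t / 2); so E[X_t] = x_0 * exp((mu - sigma^2/2) t) * exp(sigma^2 t / 2) = x_0 * exp(mu t) = 9*exp(-5*t/3)/5.
Var(X_t) = E[X_t^2] - (E[X_t])^2 = x_0^2 * exp(2 mu t) * (exp(sigma^2 t) - 1) = (81*exp(t/16) - 81)*exp(-10*t/3)/25.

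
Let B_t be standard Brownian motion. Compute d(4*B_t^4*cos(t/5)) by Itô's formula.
d(4*B_t^4*cos(t/5)) = (4*B_t^2*(-B_t^2*sin(t/5) + 30*cos(t/5))/5) dt + (16*B_t^3*cos(t/5)) dB_t

Itô's formula for f(t, x): d f(t, B_t) = (f_t + (1/2) f_xx) dt + f_x dB_t. Compute partials of f(t, x) = 4*x^4*cos(t/5):
  f_t(t,x)  = -4*x^4*sin(t/5)/5
  f_x(t,x)  = 16*x^3*cos(t/5)
  f_xx(t,x) = 48*x^2*cos(t/5)
Assemble drift = f_t + (1/2) f_xx = 4*x^2*(-x^2*sin(t/5) + 30*cos(t/5))/5 and diffusion = f_x = 16*x^3*cos(t/5). Substituting x = B_t:
  d(4*B_t^4*cos(t/5)) = (4*B_t^2*(-B_t^2*sin(t/5) + 30*cos(t/5))/5) dt + (16*B_t^3*cos(t/5)) dB_t.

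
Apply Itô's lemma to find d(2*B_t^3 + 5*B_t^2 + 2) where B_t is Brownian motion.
d(2*B_t^3 + 5*B_t^2 + 2) = (6*B_t + 5) dt + (2*B_t*(3*B_t + 5)) dB_t

Itô's formula for f(B_t) gives d f(B_t) = f'(B_t) dB_t + (1/2) f''(B_t) dt. Compute derivatives of f(x) = 2*x^3 + 5*x^2 + 2:
  f'(x)  = 2*x*(3*x + 5)
  f''(x) = 12*x + 10
Substitute x = B_t and multiply the f'' term by 1/2:
  drift     = (1/2) * (12*x + 10) evaluated at B_t = 6*B_t + 5
  diffusion = (2*x*(3*x + 5)) evaluated at B_t = 2*B_t*(3*B_t + 5)
Therefore d(2*B_t^3 + 5*B_t^2 + 2) = (6*B_t + 5) dt + (2*B_t*(3*B_t + 5)) dB_t.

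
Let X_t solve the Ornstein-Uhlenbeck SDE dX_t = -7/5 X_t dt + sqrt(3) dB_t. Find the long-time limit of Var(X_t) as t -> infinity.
lim Var(X_t) = 15/14

The OU SDE dX = -theta X dt + sigma dB admits the integrating factor exp(theta t): d(exp(theta t) X_t) = sigma exp(theta t) dB_t. Integrating from 0 to t gives X_t = x_0 * exp(-theta t) + sigma * int_0^t exp(-theta (t-s)) dB_s for any initial x_0. The Itô integral has variance (by the Itô isometry) sigma^2 * int_0^t exp(-2 theta (t - s)) ds = sigma^2 * (1 - exp(-2 theta t)) / (2 theta), independent of x_0.
With theta = 7/5, sigma = sqrt(3):
  Var(X_t) = (sqrt(3))^2 * (1 - exp(-2*7/5 t)) / (2 * 7/5) = 15/14 - 15*exp(-14*t/5)/14.
As t -> infinity, exp(-2*7/5 t) -> 0, so the stationary variance is sigma^2 / (2 theta) = 15/14.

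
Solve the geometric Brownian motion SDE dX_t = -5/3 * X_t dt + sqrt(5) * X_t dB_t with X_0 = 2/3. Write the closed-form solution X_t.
X_t = 2/3 * exp((-25/6) * t + (sqrt(5)) * B_t)

For GBM dX = mu X dt + sigma X dB with X_0 = x_0, apply Itô to Y = log X: dY = (mu - sigma^2/2) dt + sigma dB, so Y_t = log(x_0) + (mu - sigma^2/2) t + sigma B_t and hence X_t = x_0 * exp((mu - sigma^2/2) t + sigma B_t).
With mu = -5/3, sigma = sqrt(5), x_0 = 2/3, this gives:
  X_t = 2/3 * exp((-25/6) * t + (sqrt(5)) * B_t).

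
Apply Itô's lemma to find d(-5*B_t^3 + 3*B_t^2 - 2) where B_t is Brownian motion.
d(-5*B_t^3 + 3*B_t^2 - 2) = (3 - 15*B_t) dt + (3*B_t*(2 - 5*B_t)) dB_t

Itô's formula for f(B_t) gives d f(B_t) = f'(B_t) dB_t + (1/2) f''(B_t) dt. Compute derivatives of f(x) = -5*x^3 + 3*x^2 - 2:
  f'(x)  = 3*x*(2 - 5*x)
  f''(x) = 6 - 30*x
Substitute x = B_t and multiply the f'' term by 1/2:
  drift     = (1/2) * (6 - 30*x) evaluated at B_t = 3 - 15*B_t
  diffusion = (3*x*(2 - 5*x)) evaluated at B_t = 3*B_t*(2 - 5*B_t)
Therefore d(-5*B_t^3 + 3*B_t^2 - 2) = (3 - 15*B_t) dt + (3*B_t*(2 - 5*B_t)) dB_t.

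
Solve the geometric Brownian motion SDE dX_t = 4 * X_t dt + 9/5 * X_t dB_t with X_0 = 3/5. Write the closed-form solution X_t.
X_t = 3/5 * exp((119/50) * t + (9/5) * B_t)

For GBM dX = mu X dt + sigma X dB with X_0 = x_0, apply Itô to Y = log X: dY = (mu - sigma^2/2) dt + sigma dB, so Y_t = log(x_0) + (mu - sigma^2/2) t + sigma B_t and hence X_t = x_0 * exp((mu - sigma^2/2) t + sigma B_t).
With mu = 4, sigma = 9/5, x_0 = 3/5, this gives:
  X_t = 3/5 * exp((119/50) * t + (9/5) * B_t).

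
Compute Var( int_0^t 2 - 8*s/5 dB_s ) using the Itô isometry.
Var = 4*t*(16*t^2 - 60*t + 75)/75

The Itô integral of a deterministic integrand f(s) has mean 0 because each increment f(s) * (B_{s+ds} - B_s) has mean 0. By the Itô isometry:
  Var( int_0^t f(s) dB_s ) = E[ (int_0^t f(s) dB_s)^2 ] = int_0^t f(s)^2 ds.
Here f(s) = 2 - 8*s/5, so f(s)^2 = 4*(4*s - 5)^2/25. Integrate:
  int_0^t (4*(4*s - 5)^2/25) ds = 4*t*(16*t^2 - 60*t + 75)/75.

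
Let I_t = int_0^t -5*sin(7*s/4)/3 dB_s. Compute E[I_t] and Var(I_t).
E[I_t] = 0; Var(I_t) = 25*t/18 - 25*sin(7*t/2)/63

The Itô integral of a deterministic integrand f(s) has mean 0 because each increment f(s) * (B_{s+ds} - B_s) has mean 0. By the Itô isometry:
  Var( int_0^t f(s) dB_s ) = E[ (int_0^t f(s) dB_s)^2 ] = int_0^t f(s)^2 ds.
Here f(s) = -5*sin(7*s/4)/3, so f(s)^2 = 25*sin(7*s/4)^2/9. Integrate:
  int_0^t (25*sin(7*s/4)^2/9) ds = 25*t/18 - 25*sin(7*t/2)/63.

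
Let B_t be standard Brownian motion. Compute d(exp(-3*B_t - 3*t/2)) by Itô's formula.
d(exp(-3*B_t - 3*t/2)) = (3*exp(-3*B_t - 3*t/2)) dt + (-3*exp(-3*B_t - 3*t/2)) dB_t

Itô's formula for f(t, x): d f(t, B_t) = (f_t + (1/2) f_xx) dt + f_x dB_t. Compute partials of f(t, x) = exp(-3*t/2 - 3*x):
  f_t(t,x)  = -3*exp(-3*t/2 - 3*x)/2
  f_x(t,x)  = -3*exp(-3*t/2 - 3*x)
  f_xx(t,x) = 9*exp(-3*t/2 - 3*x)
Assemble drift = f_t + (1/2) f_xx = 3*exp(-3*t/2 - 3*x) and diffusion = f_x = -3*exp(-3*t/2 - 3*x). Substituting x = B_t:
  d(exp(-3*B_t - 3*t/2)) = (3*exp(-3*B_t - 3*t/2)) dt + (-3*exp(-3*B_t - 3*t/2)) dB_t.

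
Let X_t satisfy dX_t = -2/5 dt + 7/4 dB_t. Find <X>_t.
<X>_t = 49*t/16

For an Itô process dX_t = a(t) dt + b(t) dB_t, the quadratic variation is <X>_t = int_0^t b(s)^2 ds (the drift term does not contribute). Here b(s) = 7/4, so
  b(s)^2 = 49/16.
Integrating from 0 to t:
  <X>_t = int_0^t (49/16) ds = 49*t/16.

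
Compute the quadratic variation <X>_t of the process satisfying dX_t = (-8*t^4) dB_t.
<X>_t = 64*t^9/9

For an Itô process dX_t = a(t) dt + b(t) dB_t, the quadratic variation is <X>_t = int_0^t b(s)^2 ds (the drift term does not contribute). Here b(s) = -8*s^4, so
  b(s)^2 = 64*s^8.
Integrating from 0 to t:
  <X>_t = int_0^t (64*s^8) ds = 64*t^9/9.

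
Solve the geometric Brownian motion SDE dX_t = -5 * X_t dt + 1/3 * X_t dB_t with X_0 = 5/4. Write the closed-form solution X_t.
X_t = 5/4 * exp((-91/18) * t + (1/3) * B_t)

For GBM dX = mu X dt + sigma X dB with X_0 = x_0, apply Itô to Y = log X: dY = (mu - sigma^2/2) dt + sigma dB, so Y_t = log(x_0) + (mu - sigma^2/2) t + sigma B_t and hence X_t = x_0 * exp((mu - sigma^2/2) t + sigma B_t).
With mu = -5, sigma = 1/3, x_0 = 5/4, this gives:
  X_t = 5/4 * exp((-91/18) * t + (1/3) * B_t).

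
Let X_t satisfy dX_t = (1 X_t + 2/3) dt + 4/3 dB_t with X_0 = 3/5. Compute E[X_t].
E[X_t] = 19*exp(t)/15 - 2/3

Taking expectations and using E[dB_t] = 0, the mean m(t) = E[X_t] satisfies the ODE m'(t) = a m(t) + b with m(0) = x_0. With a = 1, b = 2/3, x_0 = 3/5, the solution is
  m(t) = x_0 * exp(a t) + (b/a) * (exp(a t) - 1)
       = (3/5) * exp(1 t) + ((2/3)/1) * (exp(1 t) - 1)
       = 19*exp(t)/15 - 2/3.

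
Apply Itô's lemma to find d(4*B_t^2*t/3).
d(4*B_t^2*t/3) = (4*B_t^2/3 + 4*t/3) dt + (8*B_t*t/3) dB_t

Itô's formula for f(t, x): d f(t, B_t) = (f_t + (1/2) f_xx) dt + f_x dB_t. Compute partials of f(t, x) = 4*t*x^2/3:
  f_t(t,x)  = 4*x^2/3
  f_x(t,x)  = 8*t*x/3
  f_xx(t,x) = 8*t/3
Assemble drift = f_t + (1/2) f_xx = 4*t/3 + 4*x^2/3 and diffusion = f_x = 8*t*x/3. Substituting x = B_t:
  d(4*B_t^2*t/3) = (4*B_t^2/3 + 4*t/3) dt + (8*B_t*t/3) dB_t.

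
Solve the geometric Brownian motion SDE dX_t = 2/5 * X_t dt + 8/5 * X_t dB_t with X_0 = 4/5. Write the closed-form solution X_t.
X_t = 4/5 * exp((-22/25) * t + (8/5) * B_t)

For GBM dX = mu X dt + sigma X dB with X_0 = x_0, apply Itô to Y = log X: dY = (mu - sigma^2/2) dt + sigma dB, so Y_t = log(x_0) + (mu - sigma^2/2) t + sigma B_t and hence X_t = x_0 * exp((mu - sigma^2/2) t + sigma B_t).
With mu = 2/5, sigma = 8/5, x_0 = 4/5, this gives:
  X_t = 4/5 * exp((-22/25) * t + (8/5) * B_t).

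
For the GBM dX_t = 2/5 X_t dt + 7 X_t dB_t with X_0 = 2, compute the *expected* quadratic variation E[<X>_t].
E[<X>_t] = 980*exp(249*t/5)/249 - 980/249

<X>_t = int_0^t (7 * X_s)^2 ds. Taking expectation inside the integral: E[<X>_t] = 7^2 * int_0^t E[X_s^2] ds. For GBM, E[X_s^2] = x_0^2 * exp((2 mu + sigma^2) s). Integrating:
  E[<X>_t] = 7^2 * 2^2 * (exp((2*(2/5) + 7^2) t) - 1) / (2*(2/5) + 7^2)
           = 7^2 * 2^2 * (exp((249/5) t) - 1) / (249/5) = 980*exp(249*t/5)/249 - 980/249.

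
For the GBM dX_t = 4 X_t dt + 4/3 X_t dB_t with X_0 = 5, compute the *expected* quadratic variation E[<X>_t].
E[<X>_t] = 50*exp(88*t/9)/11 - 50/11

<X>_t = int_0^t ((4/3) * X_s)^2 ds. Taking expectation inside the integral: E[<X>_t] = (4/3)^2 * int_0^t E[X_s^2] ds. For GBM, E[X_s^2] = x_0^2 * exp((2 mu + sigma^2) s). Integrating:
  E[<X>_t] = (4/3)^2 * 5^2 * (exp((2*4 + (4/3)^2) t) - 1) / (2*4 + (4/3)^2)
           = (4/3)^2 * 5^2 * (exp((88/9) t) - 1) / (88/9) = 50*exp(88*t/9)/11 - 50/11.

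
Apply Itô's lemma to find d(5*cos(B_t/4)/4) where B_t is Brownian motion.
d(5*cos(B_t/4)/4) = (-5*cos(B_t/4)/128) dt + (-5*sin(B_t/4)/16) dB_t

Itô's formula for f(B_t) gives d f(B_t) = f'(B_t) dB_t + (1/2) f''(B_t) dt. Compute derivatives of f(x) = 5*cos(x/4)/4:
  f'(x)  = -5*sin(x/4)/16
  f''(x) = -5*cos(x/4)/64
Substitute x = B_t and multiply the f'' term by 1/2:
  drift     = (1/2) * (-5*cos(x/4)/64) evaluated at B_t = -5*cos(B_t/4)/128
  diffusion = (-5*sin(x/4)/16) evaluated at B_t = -5*sin(B_t/4)/16
Therefore d(5*cos(B_t/4)/4) = (-5*cos(B_t/4)/128) dt + (-5*sin(B_t/4)/16) dB_t.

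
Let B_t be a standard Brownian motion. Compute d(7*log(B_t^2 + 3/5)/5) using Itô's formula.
d(7*log(B_t^2 + 3/5)/5) = (7*(3 - 5*B_t^2)/(5*B_t^2 + 3)^2) dt + (14*B_t/(5*B_t^2 + 3)) dB_t

Itô's formula for f(B_t) gives d f(B_t) = f'(B_t) dB_t + (1/2) f''(B_t) dt. Compute derivatives of f(x) = 7*log(x^2 + 3/5)/5:
  f'(x)  = 14*x/(5*x^2 + 3)
  f''(x) = 14*(3 - 5*x^2)/(5*x^2 + 3)^2
Substitute x = B_t and multiply the f'' term by 1/2:
  drift     = (1/2) * (14*(3 - 5*x^2)/(5*x^2 + 3)^2) evaluated at B_t = 7*(3 - 5*B_t^2)/(5*B_t^2 + 3)^2
  diffusion = (14*x/(5*x^2 + 3)) evaluated at B_t = 14*B_t/(5*B_t^2 + 3)
Therefore d(7*log(B_t^2 + 3/5)/5) = (7*(3 - 5*B_t^2)/(5*B_t^2 + 3)^2) dt + (14*B_t/(5*B_t^2 + 3)) dB_t.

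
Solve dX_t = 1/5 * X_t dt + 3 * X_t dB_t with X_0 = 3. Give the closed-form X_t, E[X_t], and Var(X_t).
X_t = 3 * exp((-43/10) t + (3) B_t); E[X_t] = 3*exp(t/5); Var(X_t) = 9*(exp(9*t) - 1)*exp(2*t/5)

For GBM dX = mu X dt + sigma X dB with X_0 = x_0, apply Itô to Y = log X: dY = (mu - sigma^2/2) dt + sigma dB, so Y_t = log(x_0) + (mu - sigma^2/2) t + sigma B_t and hence X_t = x_0 * exp((mu - sigma^2/2) t + sigma B_t).
With mu = 1/5, sigma = 3, x_0 = 3, this gives:
  X_t = 3 * exp((-43/10) * t + (3) * B_t).
Since sigma*B_t ~ Normal(0, sigma^2 t), E[exp(sigma*B_t)] = exp(sigma^2 t / 2); so E[X_t] = x_0 * exp((mu - sigma^2/2) t) * exp(sigma^2 t / 2) = x_0 * exp(mu t) = 3*exp(t/5).
Var(X_t) = E[X_t^2] - (E[X_t])^2 = x_0^2 * exp(2 mu t) * (exp(sigma^2 t) - 1) = 9*(exp(9*t) - 1)*exp(2*t/5).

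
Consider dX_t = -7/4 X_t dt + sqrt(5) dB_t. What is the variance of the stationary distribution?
lim Var(X_t) = 10/7

The OU SDE dX = -theta X dt + sigma dB admits the integrating factor exp(theta t): d(exp(theta t) X_t) = sigma exp(theta t) dB_t. Integrating from 0 to t gives X_t = x_0 * exp(-theta t) + sigma * int_0^t exp(-theta (t-s)) dB_s for any initial x_0. The Itô integral has variance (by the Itô isometry) sigma^2 * int_0^t exp(-2 theta (t - s)) ds = sigma^2 * (1 - exp(-2 theta t)) / (2 theta), independent of x_0.
With theta = 7/4, sigma = sqrt(5):
  Var(X_t) = (sqrt(5))^2 * (1 - exp(-2*7/4 t)) / (2 * 7/4) = 10/7 - 10*exp(-7*t/2)/7.
As t -> infinity, exp(-2*7/4 t) -> 0, so the stationary variance is sigma^2 / (2 theta) = 10/7.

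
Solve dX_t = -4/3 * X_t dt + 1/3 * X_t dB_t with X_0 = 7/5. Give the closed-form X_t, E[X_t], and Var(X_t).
X_t = 7/5 * exp((-25/18) t + (1/3) B_t); E[X_t] = 7*exp(-4*t/3)/5; Var(X_t) = (49*exp(t/9) - 49)*exp(-8*t/3)/25

For GBM dX = mu X dt + sigma X dB with X_0 = x_0, apply Itô to Y = log X: dY = (mu - sigma^2/2) dt + sigma dB, so Y_t = log(x_0) + (mu - sigma^2/2) t + sigma B_t and hence X_t = x_0 * exp((mu - sigma^2/2) t + sigma B_t).
With mu = -4/3, sigma = 1/3, x_0 = 7/5, this gives:
  X_t = 7/5 * exp((-25/18) * t + (1/3) * B_t).
Since sigma*B_t ~ Normal(0, sigma^2 t), E[exp(sigma*B_t)] = exp(sigma^2 t / 2); so E[X_t] = x_0 * exp((mu - sigma^2/2) t) * exp(sigma^2 t / 2) = x_0 * exp(mu t) = 7*exp(-4*t/3)/5.
Var(X_t) = E[X_t^2] - (E[X_t])^2 = x_0^2 * exp(2 mu t) * (exp(sigma^2 t) - 1) = (49*exp(t/9) - 49)*exp(-8*t/3)/25.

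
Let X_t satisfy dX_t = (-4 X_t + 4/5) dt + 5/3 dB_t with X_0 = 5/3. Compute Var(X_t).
Var(X_t) = 25/72 - 25*exp(-8*t)/72

The variance V(t) = Var(X_t) satisfies V'(t) = 2 a V(t) + c^2 with V(0) = 0 (drift coefficient is linear in X, diffusion is constant). With a = -4, c = 5/3, the solution is
  V(t) = (c^2 / (2 a)) * (exp(2 a t) - 1)
       = ((5/3)^2 / (2*(-4))) * (exp((-8) t) - 1)
       = 25/72 - 25*exp(-8*t)/72.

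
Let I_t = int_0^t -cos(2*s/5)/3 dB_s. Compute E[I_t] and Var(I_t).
E[I_t] = 0; Var(I_t) = t/18 + 5*sin(4*t/5)/72

The Itô integral of a deterministic integrand f(s) has mean 0 because each increment f(s) * (B_{s+ds} - B_s) has mean 0. By the Itô isometry:
  Var( int_0^t f(s) dB_s ) = E[ (int_0^t f(s) dB_s)^2 ] = int_0^t f(s)^2 ds.
Here f(s) = -cos(2*s/5)/3, so f(s)^2 = cos(2*s/5)^2/9. Integrate:
  int_0^t (cos(2*s/5)^2/9) ds = t/18 + 5*sin(4*t/5)/72.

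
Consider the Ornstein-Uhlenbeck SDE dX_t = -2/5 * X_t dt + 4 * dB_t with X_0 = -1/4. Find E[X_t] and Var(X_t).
E[X_t] = -exp(-2*t/5)/4; Var(X_t) = 20 - 20*exp(-4*t/5)

The OU SDE dX = -theta X dt + sigma dB admits the integrating factor exp(theta t): d(exp(theta t) X_t) = sigma exp(theta t) dB_t. Integrating from 0 to t:
  X_t = x_0 * exp(-theta t) + sigma * int_0^t exp(-theta (t-s)) dB_s.
The Itô integral has mean 0 and (by the Itô isometry) variance sigma^2 * int_0^t exp(-2 theta (t - s)) ds = sigma^2 * (1 - exp(-2 theta t)) / (2 theta).
With theta = 2/5, sigma = 4, x_0 = -1/4:
  E[X_t] = -1/4 * exp(-2/5 t) = -exp(-2*t/5)/4
  Var(X_t) = (4)^2 * (1 - exp(-2*2/5 t)) / (2 * 2/5) = 20 - 20*exp(-4*t/5).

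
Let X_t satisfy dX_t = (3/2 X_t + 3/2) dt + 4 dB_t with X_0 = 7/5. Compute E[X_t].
E[X_t] = 12*exp(3*t/2)/5 - 1

Taking expectations and using E[dB_t] = 0, the mean m(t) = E[X_t] satisfies the ODE m'(t) = a m(t) + b with m(0) = x_0. With a = 3/2, b = 3/2, x_0 = 7/5, the solution is
  m(t) = x_0 * exp(a t) + (b/a) * (exp(a t) - 1)
       = (7/5) * exp((3/2) t) + ((3/2)/(3/2)) * (exp((3/2) t) - 1)
       = 12*exp(3*t/2)/5 - 1.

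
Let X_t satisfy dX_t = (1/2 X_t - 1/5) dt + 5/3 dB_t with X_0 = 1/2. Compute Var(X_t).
Var(X_t) = 25*exp(t)/9 - 25/9

The variance V(t) = Var(X_t) satisfies V'(t) = 2 a V(t) + c^2 with V(0) = 0 (drift coefficient is linear in X, diffusion is constant). With a = 1/2, c = 5/3, the solution is
  V(t) = (c^2 / (2 a)) * (exp(2 a t) - 1)
       = ((5/3)^2 / (2*(1/2))) * (exp(1 t) - 1)
       = 25*exp(t)/9 - 25/9.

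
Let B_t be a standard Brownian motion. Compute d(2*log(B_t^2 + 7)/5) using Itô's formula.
d(2*log(B_t^2 + 7)/5) = (2*(7 - B_t^2)/(5*(B_t^2 + 7)^2)) dt + (4*B_t/(5*(B_t^2 + 7))) dB_t

Itô's formula for f(B_t) gives d f(B_t) = f'(B_t) dB_t + (1/2) f''(B_t) dt. Compute derivatives of f(x) = 2*log(x^2 + 7)/5:
  f'(x)  = 4*x/(5*(x^2 + 7))
  f''(x) = 4*(7 - x^2)/(5*(x^2 + 7)^2)
Substitute x = B_t and multiply the f'' term by 1/2:
  drift     = (1/2) * (4*(7 - x^2)/(5*(x^2 + 7)^2)) evaluated at B_t = 2*(7 - B_t^2)/(5*(B_t^2 + 7)^2)
  diffusion = (4*x/(5*(x^2 + 7))) evaluated at B_t = 4*B_t/(5*(B_t^2 + 7))
Therefore d(2*log(B_t^2 + 7)/5) = (2*(7 - B_t^2)/(5*(B_t^2 + 7)^2)) dt + (4*B_t/(5*(B_t^2 + 7))) dB_t.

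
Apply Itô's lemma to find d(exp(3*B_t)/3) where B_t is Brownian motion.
d(exp(3*B_t)/3) = (3*exp(3*B_t)/2) dt + (exp(3*B_t)) dB_t

Itô's formula for f(B_t) gives d f(B_t) = f'(B_t) dB_t + (1/2) f''(B_t) dt. Compute derivatives of f(x) = exp(3*x)/3:
  f'(x)  = exp(3*x)
  f''(x) = 3*exp(3*x)
Substitute x = B_t and multiply the f'' term by 1/2:
  drift     = (1/2) * (3*exp(3*x)) evaluated at B_t = 3*exp(3*B_t)/2
  diffusion = (exp(3*x)) evaluated at B_t = exp(3*B_t)
Therefore d(exp(3*B_t)/3) = (3*exp(3*B_t)/2) dt + (exp(3*B_t)) dB_t.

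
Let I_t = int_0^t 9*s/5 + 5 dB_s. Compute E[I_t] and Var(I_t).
E[I_t] = 0; Var(I_t) = t*(27*t^2 + 225*t + 625)/25

The Itô integral of a deterministic integrand f(s) has mean 0 because each increment f(s) * (B_{s+ds} - B_s) has mean 0. By the Itô isometry:
  Var( int_0^t f(s) dB_s ) = E[ (int_0^t f(s) dB_s)^2 ] = int_0^t f(s)^2 ds.
Here f(s) = 9*s/5 + 5, so f(s)^2 = (9*s + 25)^2/25. Integrate:
  int_0^t ((9*s + 25)^2/25) ds = t*(27*t^2 + 225*t + 625)/25.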